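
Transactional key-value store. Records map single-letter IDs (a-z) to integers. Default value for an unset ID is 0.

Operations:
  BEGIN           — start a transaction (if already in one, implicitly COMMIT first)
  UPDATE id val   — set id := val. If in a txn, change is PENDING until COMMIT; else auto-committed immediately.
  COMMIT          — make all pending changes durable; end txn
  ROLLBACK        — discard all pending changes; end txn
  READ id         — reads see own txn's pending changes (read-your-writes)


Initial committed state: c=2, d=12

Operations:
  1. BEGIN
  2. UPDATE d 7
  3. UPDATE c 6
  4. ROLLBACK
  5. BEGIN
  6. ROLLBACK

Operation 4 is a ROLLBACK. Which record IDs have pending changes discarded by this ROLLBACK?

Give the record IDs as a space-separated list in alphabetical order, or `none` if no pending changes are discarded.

Answer: c d

Derivation:
Initial committed: {c=2, d=12}
Op 1: BEGIN: in_txn=True, pending={}
Op 2: UPDATE d=7 (pending; pending now {d=7})
Op 3: UPDATE c=6 (pending; pending now {c=6, d=7})
Op 4: ROLLBACK: discarded pending ['c', 'd']; in_txn=False
Op 5: BEGIN: in_txn=True, pending={}
Op 6: ROLLBACK: discarded pending []; in_txn=False
ROLLBACK at op 4 discards: ['c', 'd']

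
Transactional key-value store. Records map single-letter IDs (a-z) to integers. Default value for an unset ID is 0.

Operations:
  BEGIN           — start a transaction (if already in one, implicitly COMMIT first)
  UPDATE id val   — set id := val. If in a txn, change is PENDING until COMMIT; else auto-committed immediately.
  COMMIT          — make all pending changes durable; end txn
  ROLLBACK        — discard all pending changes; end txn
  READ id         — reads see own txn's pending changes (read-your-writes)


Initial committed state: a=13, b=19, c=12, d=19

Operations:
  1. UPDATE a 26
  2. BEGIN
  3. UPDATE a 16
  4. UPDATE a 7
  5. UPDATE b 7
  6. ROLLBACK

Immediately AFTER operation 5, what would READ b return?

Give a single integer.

Answer: 7

Derivation:
Initial committed: {a=13, b=19, c=12, d=19}
Op 1: UPDATE a=26 (auto-commit; committed a=26)
Op 2: BEGIN: in_txn=True, pending={}
Op 3: UPDATE a=16 (pending; pending now {a=16})
Op 4: UPDATE a=7 (pending; pending now {a=7})
Op 5: UPDATE b=7 (pending; pending now {a=7, b=7})
After op 5: visible(b) = 7 (pending={a=7, b=7}, committed={a=26, b=19, c=12, d=19})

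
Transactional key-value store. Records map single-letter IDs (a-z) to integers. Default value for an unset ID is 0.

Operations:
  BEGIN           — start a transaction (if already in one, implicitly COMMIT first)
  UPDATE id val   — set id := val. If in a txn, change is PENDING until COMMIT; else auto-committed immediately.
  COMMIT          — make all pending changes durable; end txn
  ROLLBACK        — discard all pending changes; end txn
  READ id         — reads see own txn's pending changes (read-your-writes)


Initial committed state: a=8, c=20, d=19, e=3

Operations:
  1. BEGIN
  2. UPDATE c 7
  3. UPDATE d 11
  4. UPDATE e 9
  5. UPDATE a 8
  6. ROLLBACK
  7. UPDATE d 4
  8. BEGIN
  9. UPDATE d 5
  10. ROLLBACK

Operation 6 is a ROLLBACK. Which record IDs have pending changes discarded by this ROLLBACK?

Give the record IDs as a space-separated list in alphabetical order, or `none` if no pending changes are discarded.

Answer: a c d e

Derivation:
Initial committed: {a=8, c=20, d=19, e=3}
Op 1: BEGIN: in_txn=True, pending={}
Op 2: UPDATE c=7 (pending; pending now {c=7})
Op 3: UPDATE d=11 (pending; pending now {c=7, d=11})
Op 4: UPDATE e=9 (pending; pending now {c=7, d=11, e=9})
Op 5: UPDATE a=8 (pending; pending now {a=8, c=7, d=11, e=9})
Op 6: ROLLBACK: discarded pending ['a', 'c', 'd', 'e']; in_txn=False
Op 7: UPDATE d=4 (auto-commit; committed d=4)
Op 8: BEGIN: in_txn=True, pending={}
Op 9: UPDATE d=5 (pending; pending now {d=5})
Op 10: ROLLBACK: discarded pending ['d']; in_txn=False
ROLLBACK at op 6 discards: ['a', 'c', 'd', 'e']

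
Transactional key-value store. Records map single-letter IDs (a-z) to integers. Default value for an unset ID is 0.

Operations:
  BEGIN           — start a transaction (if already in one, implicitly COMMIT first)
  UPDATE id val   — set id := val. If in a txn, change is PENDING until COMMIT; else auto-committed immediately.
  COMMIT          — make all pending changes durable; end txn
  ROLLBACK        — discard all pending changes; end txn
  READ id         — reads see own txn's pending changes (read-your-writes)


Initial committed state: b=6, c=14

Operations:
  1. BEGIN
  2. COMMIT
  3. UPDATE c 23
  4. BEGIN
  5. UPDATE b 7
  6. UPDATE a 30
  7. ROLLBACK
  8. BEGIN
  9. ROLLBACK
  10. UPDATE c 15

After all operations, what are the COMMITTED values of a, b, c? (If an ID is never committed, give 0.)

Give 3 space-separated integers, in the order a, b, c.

Initial committed: {b=6, c=14}
Op 1: BEGIN: in_txn=True, pending={}
Op 2: COMMIT: merged [] into committed; committed now {b=6, c=14}
Op 3: UPDATE c=23 (auto-commit; committed c=23)
Op 4: BEGIN: in_txn=True, pending={}
Op 5: UPDATE b=7 (pending; pending now {b=7})
Op 6: UPDATE a=30 (pending; pending now {a=30, b=7})
Op 7: ROLLBACK: discarded pending ['a', 'b']; in_txn=False
Op 8: BEGIN: in_txn=True, pending={}
Op 9: ROLLBACK: discarded pending []; in_txn=False
Op 10: UPDATE c=15 (auto-commit; committed c=15)
Final committed: {b=6, c=15}

Answer: 0 6 15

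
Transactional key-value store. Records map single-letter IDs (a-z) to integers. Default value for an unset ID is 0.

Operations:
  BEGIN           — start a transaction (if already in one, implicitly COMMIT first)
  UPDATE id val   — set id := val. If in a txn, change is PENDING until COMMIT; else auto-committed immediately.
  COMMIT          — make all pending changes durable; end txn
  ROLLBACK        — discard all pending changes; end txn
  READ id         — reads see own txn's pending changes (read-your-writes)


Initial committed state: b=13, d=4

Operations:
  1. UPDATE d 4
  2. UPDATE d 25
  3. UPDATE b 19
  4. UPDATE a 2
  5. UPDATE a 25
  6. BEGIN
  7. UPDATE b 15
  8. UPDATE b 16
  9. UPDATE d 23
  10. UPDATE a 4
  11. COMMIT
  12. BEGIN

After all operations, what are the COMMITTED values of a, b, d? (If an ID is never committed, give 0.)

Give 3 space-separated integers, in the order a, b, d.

Initial committed: {b=13, d=4}
Op 1: UPDATE d=4 (auto-commit; committed d=4)
Op 2: UPDATE d=25 (auto-commit; committed d=25)
Op 3: UPDATE b=19 (auto-commit; committed b=19)
Op 4: UPDATE a=2 (auto-commit; committed a=2)
Op 5: UPDATE a=25 (auto-commit; committed a=25)
Op 6: BEGIN: in_txn=True, pending={}
Op 7: UPDATE b=15 (pending; pending now {b=15})
Op 8: UPDATE b=16 (pending; pending now {b=16})
Op 9: UPDATE d=23 (pending; pending now {b=16, d=23})
Op 10: UPDATE a=4 (pending; pending now {a=4, b=16, d=23})
Op 11: COMMIT: merged ['a', 'b', 'd'] into committed; committed now {a=4, b=16, d=23}
Op 12: BEGIN: in_txn=True, pending={}
Final committed: {a=4, b=16, d=23}

Answer: 4 16 23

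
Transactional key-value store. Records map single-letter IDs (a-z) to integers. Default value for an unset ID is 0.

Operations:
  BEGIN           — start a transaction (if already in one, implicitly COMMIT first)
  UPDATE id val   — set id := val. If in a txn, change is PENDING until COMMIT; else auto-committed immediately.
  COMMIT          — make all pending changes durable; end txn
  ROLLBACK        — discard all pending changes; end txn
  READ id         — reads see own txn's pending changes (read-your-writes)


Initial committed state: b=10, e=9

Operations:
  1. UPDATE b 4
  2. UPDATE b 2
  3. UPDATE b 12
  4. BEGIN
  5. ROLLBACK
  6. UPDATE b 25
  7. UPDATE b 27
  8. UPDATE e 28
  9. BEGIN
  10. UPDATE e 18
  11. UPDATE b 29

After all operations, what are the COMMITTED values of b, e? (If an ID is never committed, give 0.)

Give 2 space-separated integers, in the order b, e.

Answer: 27 28

Derivation:
Initial committed: {b=10, e=9}
Op 1: UPDATE b=4 (auto-commit; committed b=4)
Op 2: UPDATE b=2 (auto-commit; committed b=2)
Op 3: UPDATE b=12 (auto-commit; committed b=12)
Op 4: BEGIN: in_txn=True, pending={}
Op 5: ROLLBACK: discarded pending []; in_txn=False
Op 6: UPDATE b=25 (auto-commit; committed b=25)
Op 7: UPDATE b=27 (auto-commit; committed b=27)
Op 8: UPDATE e=28 (auto-commit; committed e=28)
Op 9: BEGIN: in_txn=True, pending={}
Op 10: UPDATE e=18 (pending; pending now {e=18})
Op 11: UPDATE b=29 (pending; pending now {b=29, e=18})
Final committed: {b=27, e=28}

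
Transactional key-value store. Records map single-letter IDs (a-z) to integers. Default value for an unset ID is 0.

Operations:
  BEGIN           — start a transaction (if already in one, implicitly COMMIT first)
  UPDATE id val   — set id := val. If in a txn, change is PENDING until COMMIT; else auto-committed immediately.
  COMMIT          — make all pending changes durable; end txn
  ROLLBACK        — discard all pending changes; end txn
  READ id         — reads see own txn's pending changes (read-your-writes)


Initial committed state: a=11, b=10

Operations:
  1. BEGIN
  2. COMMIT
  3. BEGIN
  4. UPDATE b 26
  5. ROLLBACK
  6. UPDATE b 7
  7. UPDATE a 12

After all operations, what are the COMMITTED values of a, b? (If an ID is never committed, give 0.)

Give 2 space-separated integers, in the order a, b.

Initial committed: {a=11, b=10}
Op 1: BEGIN: in_txn=True, pending={}
Op 2: COMMIT: merged [] into committed; committed now {a=11, b=10}
Op 3: BEGIN: in_txn=True, pending={}
Op 4: UPDATE b=26 (pending; pending now {b=26})
Op 5: ROLLBACK: discarded pending ['b']; in_txn=False
Op 6: UPDATE b=7 (auto-commit; committed b=7)
Op 7: UPDATE a=12 (auto-commit; committed a=12)
Final committed: {a=12, b=7}

Answer: 12 7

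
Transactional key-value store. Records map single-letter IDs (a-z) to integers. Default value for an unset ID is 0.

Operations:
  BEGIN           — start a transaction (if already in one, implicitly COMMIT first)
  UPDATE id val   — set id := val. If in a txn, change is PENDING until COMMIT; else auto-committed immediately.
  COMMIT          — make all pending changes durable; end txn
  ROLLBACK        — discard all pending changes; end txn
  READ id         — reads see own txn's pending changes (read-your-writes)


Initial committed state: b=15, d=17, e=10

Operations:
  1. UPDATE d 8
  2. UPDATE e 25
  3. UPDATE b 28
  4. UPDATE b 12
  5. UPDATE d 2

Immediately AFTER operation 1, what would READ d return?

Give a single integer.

Initial committed: {b=15, d=17, e=10}
Op 1: UPDATE d=8 (auto-commit; committed d=8)
After op 1: visible(d) = 8 (pending={}, committed={b=15, d=8, e=10})

Answer: 8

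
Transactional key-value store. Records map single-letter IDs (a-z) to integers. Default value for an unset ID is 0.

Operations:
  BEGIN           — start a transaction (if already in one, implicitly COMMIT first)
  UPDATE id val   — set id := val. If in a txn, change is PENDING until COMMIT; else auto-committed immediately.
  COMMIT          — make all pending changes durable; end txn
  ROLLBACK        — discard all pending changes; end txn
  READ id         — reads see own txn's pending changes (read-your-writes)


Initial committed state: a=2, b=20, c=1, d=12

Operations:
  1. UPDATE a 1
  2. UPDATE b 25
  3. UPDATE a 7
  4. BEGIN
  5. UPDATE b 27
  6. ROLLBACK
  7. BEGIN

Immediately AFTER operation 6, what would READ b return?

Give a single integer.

Answer: 25

Derivation:
Initial committed: {a=2, b=20, c=1, d=12}
Op 1: UPDATE a=1 (auto-commit; committed a=1)
Op 2: UPDATE b=25 (auto-commit; committed b=25)
Op 3: UPDATE a=7 (auto-commit; committed a=7)
Op 4: BEGIN: in_txn=True, pending={}
Op 5: UPDATE b=27 (pending; pending now {b=27})
Op 6: ROLLBACK: discarded pending ['b']; in_txn=False
After op 6: visible(b) = 25 (pending={}, committed={a=7, b=25, c=1, d=12})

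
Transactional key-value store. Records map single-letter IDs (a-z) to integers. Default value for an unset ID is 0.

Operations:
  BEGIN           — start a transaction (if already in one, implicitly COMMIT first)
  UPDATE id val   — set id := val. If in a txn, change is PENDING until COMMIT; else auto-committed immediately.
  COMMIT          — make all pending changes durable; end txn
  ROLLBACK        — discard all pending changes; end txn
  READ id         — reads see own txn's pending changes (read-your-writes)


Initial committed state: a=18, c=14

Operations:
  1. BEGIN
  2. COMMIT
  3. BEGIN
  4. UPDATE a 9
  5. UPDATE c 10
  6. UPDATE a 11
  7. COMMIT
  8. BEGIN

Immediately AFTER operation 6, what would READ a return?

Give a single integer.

Answer: 11

Derivation:
Initial committed: {a=18, c=14}
Op 1: BEGIN: in_txn=True, pending={}
Op 2: COMMIT: merged [] into committed; committed now {a=18, c=14}
Op 3: BEGIN: in_txn=True, pending={}
Op 4: UPDATE a=9 (pending; pending now {a=9})
Op 5: UPDATE c=10 (pending; pending now {a=9, c=10})
Op 6: UPDATE a=11 (pending; pending now {a=11, c=10})
After op 6: visible(a) = 11 (pending={a=11, c=10}, committed={a=18, c=14})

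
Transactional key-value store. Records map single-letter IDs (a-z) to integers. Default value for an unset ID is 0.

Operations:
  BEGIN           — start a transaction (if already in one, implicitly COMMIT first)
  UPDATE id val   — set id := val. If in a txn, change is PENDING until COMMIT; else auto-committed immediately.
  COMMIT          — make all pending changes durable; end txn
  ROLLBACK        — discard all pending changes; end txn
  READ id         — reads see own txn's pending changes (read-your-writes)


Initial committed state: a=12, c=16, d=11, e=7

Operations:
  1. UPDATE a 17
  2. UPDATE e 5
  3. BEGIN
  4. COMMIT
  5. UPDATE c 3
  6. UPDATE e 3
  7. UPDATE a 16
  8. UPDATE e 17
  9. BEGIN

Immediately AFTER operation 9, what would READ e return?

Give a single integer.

Initial committed: {a=12, c=16, d=11, e=7}
Op 1: UPDATE a=17 (auto-commit; committed a=17)
Op 2: UPDATE e=5 (auto-commit; committed e=5)
Op 3: BEGIN: in_txn=True, pending={}
Op 4: COMMIT: merged [] into committed; committed now {a=17, c=16, d=11, e=5}
Op 5: UPDATE c=3 (auto-commit; committed c=3)
Op 6: UPDATE e=3 (auto-commit; committed e=3)
Op 7: UPDATE a=16 (auto-commit; committed a=16)
Op 8: UPDATE e=17 (auto-commit; committed e=17)
Op 9: BEGIN: in_txn=True, pending={}
After op 9: visible(e) = 17 (pending={}, committed={a=16, c=3, d=11, e=17})

Answer: 17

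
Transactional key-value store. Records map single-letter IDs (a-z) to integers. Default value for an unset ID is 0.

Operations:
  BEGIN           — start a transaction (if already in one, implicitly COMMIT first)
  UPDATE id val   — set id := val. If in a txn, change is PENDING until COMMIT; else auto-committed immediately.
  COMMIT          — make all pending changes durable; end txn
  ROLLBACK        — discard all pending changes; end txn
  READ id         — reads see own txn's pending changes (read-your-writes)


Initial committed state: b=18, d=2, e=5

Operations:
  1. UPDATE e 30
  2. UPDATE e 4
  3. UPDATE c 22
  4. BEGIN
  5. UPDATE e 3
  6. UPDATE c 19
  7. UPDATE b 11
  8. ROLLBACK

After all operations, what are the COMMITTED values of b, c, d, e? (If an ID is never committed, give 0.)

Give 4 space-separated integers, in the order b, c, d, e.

Answer: 18 22 2 4

Derivation:
Initial committed: {b=18, d=2, e=5}
Op 1: UPDATE e=30 (auto-commit; committed e=30)
Op 2: UPDATE e=4 (auto-commit; committed e=4)
Op 3: UPDATE c=22 (auto-commit; committed c=22)
Op 4: BEGIN: in_txn=True, pending={}
Op 5: UPDATE e=3 (pending; pending now {e=3})
Op 6: UPDATE c=19 (pending; pending now {c=19, e=3})
Op 7: UPDATE b=11 (pending; pending now {b=11, c=19, e=3})
Op 8: ROLLBACK: discarded pending ['b', 'c', 'e']; in_txn=False
Final committed: {b=18, c=22, d=2, e=4}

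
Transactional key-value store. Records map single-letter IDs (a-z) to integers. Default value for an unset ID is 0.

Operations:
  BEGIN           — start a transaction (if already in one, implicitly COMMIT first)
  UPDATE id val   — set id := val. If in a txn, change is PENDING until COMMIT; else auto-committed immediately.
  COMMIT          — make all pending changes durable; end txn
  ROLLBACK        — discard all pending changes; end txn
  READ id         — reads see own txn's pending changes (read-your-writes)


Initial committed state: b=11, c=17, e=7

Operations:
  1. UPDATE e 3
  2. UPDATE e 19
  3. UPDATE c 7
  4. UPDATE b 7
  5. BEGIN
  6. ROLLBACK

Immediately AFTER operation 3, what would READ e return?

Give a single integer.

Answer: 19

Derivation:
Initial committed: {b=11, c=17, e=7}
Op 1: UPDATE e=3 (auto-commit; committed e=3)
Op 2: UPDATE e=19 (auto-commit; committed e=19)
Op 3: UPDATE c=7 (auto-commit; committed c=7)
After op 3: visible(e) = 19 (pending={}, committed={b=11, c=7, e=19})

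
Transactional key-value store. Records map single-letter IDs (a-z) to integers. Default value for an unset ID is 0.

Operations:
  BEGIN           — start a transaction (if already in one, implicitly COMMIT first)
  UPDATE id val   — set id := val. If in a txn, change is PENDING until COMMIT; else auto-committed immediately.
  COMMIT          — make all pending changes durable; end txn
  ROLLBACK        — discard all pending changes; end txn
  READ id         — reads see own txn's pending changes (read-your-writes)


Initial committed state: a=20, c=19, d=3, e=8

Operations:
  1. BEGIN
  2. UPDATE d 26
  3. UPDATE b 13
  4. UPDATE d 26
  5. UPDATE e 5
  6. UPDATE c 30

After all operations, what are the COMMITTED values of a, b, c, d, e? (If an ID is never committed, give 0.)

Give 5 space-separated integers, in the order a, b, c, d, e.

Answer: 20 0 19 3 8

Derivation:
Initial committed: {a=20, c=19, d=3, e=8}
Op 1: BEGIN: in_txn=True, pending={}
Op 2: UPDATE d=26 (pending; pending now {d=26})
Op 3: UPDATE b=13 (pending; pending now {b=13, d=26})
Op 4: UPDATE d=26 (pending; pending now {b=13, d=26})
Op 5: UPDATE e=5 (pending; pending now {b=13, d=26, e=5})
Op 6: UPDATE c=30 (pending; pending now {b=13, c=30, d=26, e=5})
Final committed: {a=20, c=19, d=3, e=8}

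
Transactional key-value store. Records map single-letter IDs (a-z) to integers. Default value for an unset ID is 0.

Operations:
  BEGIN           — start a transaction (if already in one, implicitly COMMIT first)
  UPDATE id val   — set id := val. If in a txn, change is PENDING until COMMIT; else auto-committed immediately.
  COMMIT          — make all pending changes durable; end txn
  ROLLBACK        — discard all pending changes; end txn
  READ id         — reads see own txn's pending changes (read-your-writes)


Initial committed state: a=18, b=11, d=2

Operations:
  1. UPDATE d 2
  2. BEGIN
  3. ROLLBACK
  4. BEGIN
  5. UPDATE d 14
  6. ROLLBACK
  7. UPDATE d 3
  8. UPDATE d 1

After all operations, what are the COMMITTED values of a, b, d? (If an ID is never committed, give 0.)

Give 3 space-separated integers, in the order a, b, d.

Initial committed: {a=18, b=11, d=2}
Op 1: UPDATE d=2 (auto-commit; committed d=2)
Op 2: BEGIN: in_txn=True, pending={}
Op 3: ROLLBACK: discarded pending []; in_txn=False
Op 4: BEGIN: in_txn=True, pending={}
Op 5: UPDATE d=14 (pending; pending now {d=14})
Op 6: ROLLBACK: discarded pending ['d']; in_txn=False
Op 7: UPDATE d=3 (auto-commit; committed d=3)
Op 8: UPDATE d=1 (auto-commit; committed d=1)
Final committed: {a=18, b=11, d=1}

Answer: 18 11 1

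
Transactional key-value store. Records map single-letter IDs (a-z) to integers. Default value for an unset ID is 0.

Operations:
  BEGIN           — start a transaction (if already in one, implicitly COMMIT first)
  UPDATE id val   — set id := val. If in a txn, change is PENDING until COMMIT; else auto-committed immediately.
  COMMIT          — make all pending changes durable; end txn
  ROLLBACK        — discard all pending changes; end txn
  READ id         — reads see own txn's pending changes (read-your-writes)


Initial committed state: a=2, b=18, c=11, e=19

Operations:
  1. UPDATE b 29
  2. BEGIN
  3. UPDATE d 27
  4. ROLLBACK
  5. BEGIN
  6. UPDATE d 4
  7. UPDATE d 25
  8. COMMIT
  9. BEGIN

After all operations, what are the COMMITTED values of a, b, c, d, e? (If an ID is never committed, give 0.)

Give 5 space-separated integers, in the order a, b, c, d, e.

Answer: 2 29 11 25 19

Derivation:
Initial committed: {a=2, b=18, c=11, e=19}
Op 1: UPDATE b=29 (auto-commit; committed b=29)
Op 2: BEGIN: in_txn=True, pending={}
Op 3: UPDATE d=27 (pending; pending now {d=27})
Op 4: ROLLBACK: discarded pending ['d']; in_txn=False
Op 5: BEGIN: in_txn=True, pending={}
Op 6: UPDATE d=4 (pending; pending now {d=4})
Op 7: UPDATE d=25 (pending; pending now {d=25})
Op 8: COMMIT: merged ['d'] into committed; committed now {a=2, b=29, c=11, d=25, e=19}
Op 9: BEGIN: in_txn=True, pending={}
Final committed: {a=2, b=29, c=11, d=25, e=19}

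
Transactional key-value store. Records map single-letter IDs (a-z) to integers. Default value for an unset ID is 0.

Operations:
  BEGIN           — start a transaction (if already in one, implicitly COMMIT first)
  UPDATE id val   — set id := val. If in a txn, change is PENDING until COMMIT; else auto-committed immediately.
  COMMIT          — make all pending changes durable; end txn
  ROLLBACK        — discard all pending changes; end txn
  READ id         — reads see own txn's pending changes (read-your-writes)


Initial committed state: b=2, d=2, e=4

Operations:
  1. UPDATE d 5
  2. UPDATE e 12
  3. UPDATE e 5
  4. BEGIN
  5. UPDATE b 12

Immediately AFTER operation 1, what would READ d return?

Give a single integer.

Answer: 5

Derivation:
Initial committed: {b=2, d=2, e=4}
Op 1: UPDATE d=5 (auto-commit; committed d=5)
After op 1: visible(d) = 5 (pending={}, committed={b=2, d=5, e=4})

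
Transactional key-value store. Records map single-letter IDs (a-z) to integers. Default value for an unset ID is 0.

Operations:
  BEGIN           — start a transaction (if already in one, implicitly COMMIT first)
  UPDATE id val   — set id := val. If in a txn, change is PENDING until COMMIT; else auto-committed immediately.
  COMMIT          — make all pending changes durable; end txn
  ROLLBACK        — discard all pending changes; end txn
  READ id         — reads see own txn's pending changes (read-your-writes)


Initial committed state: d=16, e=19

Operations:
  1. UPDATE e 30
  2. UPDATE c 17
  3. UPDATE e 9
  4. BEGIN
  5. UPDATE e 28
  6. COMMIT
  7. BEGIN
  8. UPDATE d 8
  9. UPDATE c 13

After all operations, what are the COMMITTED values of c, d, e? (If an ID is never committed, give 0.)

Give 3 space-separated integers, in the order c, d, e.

Answer: 17 16 28

Derivation:
Initial committed: {d=16, e=19}
Op 1: UPDATE e=30 (auto-commit; committed e=30)
Op 2: UPDATE c=17 (auto-commit; committed c=17)
Op 3: UPDATE e=9 (auto-commit; committed e=9)
Op 4: BEGIN: in_txn=True, pending={}
Op 5: UPDATE e=28 (pending; pending now {e=28})
Op 6: COMMIT: merged ['e'] into committed; committed now {c=17, d=16, e=28}
Op 7: BEGIN: in_txn=True, pending={}
Op 8: UPDATE d=8 (pending; pending now {d=8})
Op 9: UPDATE c=13 (pending; pending now {c=13, d=8})
Final committed: {c=17, d=16, e=28}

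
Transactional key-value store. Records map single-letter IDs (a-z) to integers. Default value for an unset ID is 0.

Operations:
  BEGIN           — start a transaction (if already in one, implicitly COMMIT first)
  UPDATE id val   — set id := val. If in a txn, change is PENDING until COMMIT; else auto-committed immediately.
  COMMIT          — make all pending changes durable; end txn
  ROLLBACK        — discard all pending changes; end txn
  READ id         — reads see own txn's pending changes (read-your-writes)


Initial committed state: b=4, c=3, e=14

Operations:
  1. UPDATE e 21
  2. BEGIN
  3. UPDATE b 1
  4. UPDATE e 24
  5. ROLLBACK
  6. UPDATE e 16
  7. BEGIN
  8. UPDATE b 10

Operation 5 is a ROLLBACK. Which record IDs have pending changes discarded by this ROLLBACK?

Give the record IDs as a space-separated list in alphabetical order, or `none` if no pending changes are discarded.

Initial committed: {b=4, c=3, e=14}
Op 1: UPDATE e=21 (auto-commit; committed e=21)
Op 2: BEGIN: in_txn=True, pending={}
Op 3: UPDATE b=1 (pending; pending now {b=1})
Op 4: UPDATE e=24 (pending; pending now {b=1, e=24})
Op 5: ROLLBACK: discarded pending ['b', 'e']; in_txn=False
Op 6: UPDATE e=16 (auto-commit; committed e=16)
Op 7: BEGIN: in_txn=True, pending={}
Op 8: UPDATE b=10 (pending; pending now {b=10})
ROLLBACK at op 5 discards: ['b', 'e']

Answer: b e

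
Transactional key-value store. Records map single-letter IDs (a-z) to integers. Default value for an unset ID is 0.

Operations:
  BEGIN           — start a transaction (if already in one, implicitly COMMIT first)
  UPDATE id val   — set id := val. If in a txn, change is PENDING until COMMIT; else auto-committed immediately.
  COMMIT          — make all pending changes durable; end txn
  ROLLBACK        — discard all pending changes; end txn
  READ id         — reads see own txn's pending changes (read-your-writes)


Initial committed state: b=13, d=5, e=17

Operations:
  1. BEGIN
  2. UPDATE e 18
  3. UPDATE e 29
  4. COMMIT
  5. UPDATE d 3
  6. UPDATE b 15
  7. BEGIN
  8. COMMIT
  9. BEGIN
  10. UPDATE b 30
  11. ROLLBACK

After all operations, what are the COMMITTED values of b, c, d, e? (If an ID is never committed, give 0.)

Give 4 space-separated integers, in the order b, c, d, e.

Answer: 15 0 3 29

Derivation:
Initial committed: {b=13, d=5, e=17}
Op 1: BEGIN: in_txn=True, pending={}
Op 2: UPDATE e=18 (pending; pending now {e=18})
Op 3: UPDATE e=29 (pending; pending now {e=29})
Op 4: COMMIT: merged ['e'] into committed; committed now {b=13, d=5, e=29}
Op 5: UPDATE d=3 (auto-commit; committed d=3)
Op 6: UPDATE b=15 (auto-commit; committed b=15)
Op 7: BEGIN: in_txn=True, pending={}
Op 8: COMMIT: merged [] into committed; committed now {b=15, d=3, e=29}
Op 9: BEGIN: in_txn=True, pending={}
Op 10: UPDATE b=30 (pending; pending now {b=30})
Op 11: ROLLBACK: discarded pending ['b']; in_txn=False
Final committed: {b=15, d=3, e=29}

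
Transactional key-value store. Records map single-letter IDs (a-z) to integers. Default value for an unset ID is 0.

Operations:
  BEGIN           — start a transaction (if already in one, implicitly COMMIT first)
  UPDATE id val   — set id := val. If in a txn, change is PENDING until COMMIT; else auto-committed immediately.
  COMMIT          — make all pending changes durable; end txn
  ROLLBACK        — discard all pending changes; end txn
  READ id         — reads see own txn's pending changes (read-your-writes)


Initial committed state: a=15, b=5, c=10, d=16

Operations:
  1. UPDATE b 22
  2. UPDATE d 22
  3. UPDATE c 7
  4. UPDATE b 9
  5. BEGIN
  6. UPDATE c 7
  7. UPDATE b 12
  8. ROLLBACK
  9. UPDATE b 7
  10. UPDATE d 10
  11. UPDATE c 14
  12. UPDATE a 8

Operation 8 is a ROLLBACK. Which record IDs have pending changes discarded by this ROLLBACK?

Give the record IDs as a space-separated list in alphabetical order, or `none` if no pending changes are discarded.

Answer: b c

Derivation:
Initial committed: {a=15, b=5, c=10, d=16}
Op 1: UPDATE b=22 (auto-commit; committed b=22)
Op 2: UPDATE d=22 (auto-commit; committed d=22)
Op 3: UPDATE c=7 (auto-commit; committed c=7)
Op 4: UPDATE b=9 (auto-commit; committed b=9)
Op 5: BEGIN: in_txn=True, pending={}
Op 6: UPDATE c=7 (pending; pending now {c=7})
Op 7: UPDATE b=12 (pending; pending now {b=12, c=7})
Op 8: ROLLBACK: discarded pending ['b', 'c']; in_txn=False
Op 9: UPDATE b=7 (auto-commit; committed b=7)
Op 10: UPDATE d=10 (auto-commit; committed d=10)
Op 11: UPDATE c=14 (auto-commit; committed c=14)
Op 12: UPDATE a=8 (auto-commit; committed a=8)
ROLLBACK at op 8 discards: ['b', 'c']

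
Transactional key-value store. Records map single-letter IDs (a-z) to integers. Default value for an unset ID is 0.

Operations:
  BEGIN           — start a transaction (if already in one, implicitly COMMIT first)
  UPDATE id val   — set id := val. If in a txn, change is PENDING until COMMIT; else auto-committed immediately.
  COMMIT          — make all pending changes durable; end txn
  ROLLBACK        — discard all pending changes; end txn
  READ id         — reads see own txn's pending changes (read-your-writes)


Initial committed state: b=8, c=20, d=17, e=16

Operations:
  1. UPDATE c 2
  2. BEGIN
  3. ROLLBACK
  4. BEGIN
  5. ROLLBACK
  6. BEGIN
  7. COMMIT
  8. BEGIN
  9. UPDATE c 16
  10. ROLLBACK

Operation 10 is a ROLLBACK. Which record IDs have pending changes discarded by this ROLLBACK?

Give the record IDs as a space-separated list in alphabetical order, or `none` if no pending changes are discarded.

Answer: c

Derivation:
Initial committed: {b=8, c=20, d=17, e=16}
Op 1: UPDATE c=2 (auto-commit; committed c=2)
Op 2: BEGIN: in_txn=True, pending={}
Op 3: ROLLBACK: discarded pending []; in_txn=False
Op 4: BEGIN: in_txn=True, pending={}
Op 5: ROLLBACK: discarded pending []; in_txn=False
Op 6: BEGIN: in_txn=True, pending={}
Op 7: COMMIT: merged [] into committed; committed now {b=8, c=2, d=17, e=16}
Op 8: BEGIN: in_txn=True, pending={}
Op 9: UPDATE c=16 (pending; pending now {c=16})
Op 10: ROLLBACK: discarded pending ['c']; in_txn=False
ROLLBACK at op 10 discards: ['c']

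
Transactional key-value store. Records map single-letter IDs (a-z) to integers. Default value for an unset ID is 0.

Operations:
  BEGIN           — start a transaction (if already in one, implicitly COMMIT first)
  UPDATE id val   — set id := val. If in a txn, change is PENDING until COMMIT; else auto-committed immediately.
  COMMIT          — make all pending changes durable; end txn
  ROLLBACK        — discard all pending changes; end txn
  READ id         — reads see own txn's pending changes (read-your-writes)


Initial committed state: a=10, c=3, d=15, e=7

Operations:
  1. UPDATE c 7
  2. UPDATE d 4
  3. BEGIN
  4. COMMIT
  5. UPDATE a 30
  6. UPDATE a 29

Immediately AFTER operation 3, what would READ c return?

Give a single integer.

Initial committed: {a=10, c=3, d=15, e=7}
Op 1: UPDATE c=7 (auto-commit; committed c=7)
Op 2: UPDATE d=4 (auto-commit; committed d=4)
Op 3: BEGIN: in_txn=True, pending={}
After op 3: visible(c) = 7 (pending={}, committed={a=10, c=7, d=4, e=7})

Answer: 7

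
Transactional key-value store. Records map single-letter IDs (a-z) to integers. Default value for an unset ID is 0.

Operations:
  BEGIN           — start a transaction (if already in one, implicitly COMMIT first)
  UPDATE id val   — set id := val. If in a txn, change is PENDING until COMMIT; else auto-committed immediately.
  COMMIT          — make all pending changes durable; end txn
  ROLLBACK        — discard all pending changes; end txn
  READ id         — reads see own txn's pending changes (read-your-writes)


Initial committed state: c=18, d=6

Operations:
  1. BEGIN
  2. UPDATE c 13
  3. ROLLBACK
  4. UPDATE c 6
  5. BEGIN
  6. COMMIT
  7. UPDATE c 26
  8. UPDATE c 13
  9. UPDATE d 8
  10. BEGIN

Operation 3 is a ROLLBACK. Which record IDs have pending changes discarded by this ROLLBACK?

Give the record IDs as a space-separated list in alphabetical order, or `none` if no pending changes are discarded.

Answer: c

Derivation:
Initial committed: {c=18, d=6}
Op 1: BEGIN: in_txn=True, pending={}
Op 2: UPDATE c=13 (pending; pending now {c=13})
Op 3: ROLLBACK: discarded pending ['c']; in_txn=False
Op 4: UPDATE c=6 (auto-commit; committed c=6)
Op 5: BEGIN: in_txn=True, pending={}
Op 6: COMMIT: merged [] into committed; committed now {c=6, d=6}
Op 7: UPDATE c=26 (auto-commit; committed c=26)
Op 8: UPDATE c=13 (auto-commit; committed c=13)
Op 9: UPDATE d=8 (auto-commit; committed d=8)
Op 10: BEGIN: in_txn=True, pending={}
ROLLBACK at op 3 discards: ['c']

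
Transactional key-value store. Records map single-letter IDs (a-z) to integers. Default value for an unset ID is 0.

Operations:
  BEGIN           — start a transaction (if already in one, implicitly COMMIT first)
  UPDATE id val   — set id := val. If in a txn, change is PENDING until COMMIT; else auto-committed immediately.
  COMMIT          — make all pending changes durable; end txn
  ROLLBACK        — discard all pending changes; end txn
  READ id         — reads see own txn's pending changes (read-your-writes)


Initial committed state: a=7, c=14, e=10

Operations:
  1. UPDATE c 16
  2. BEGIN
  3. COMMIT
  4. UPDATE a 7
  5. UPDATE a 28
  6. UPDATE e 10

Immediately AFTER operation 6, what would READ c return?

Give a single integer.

Initial committed: {a=7, c=14, e=10}
Op 1: UPDATE c=16 (auto-commit; committed c=16)
Op 2: BEGIN: in_txn=True, pending={}
Op 3: COMMIT: merged [] into committed; committed now {a=7, c=16, e=10}
Op 4: UPDATE a=7 (auto-commit; committed a=7)
Op 5: UPDATE a=28 (auto-commit; committed a=28)
Op 6: UPDATE e=10 (auto-commit; committed e=10)
After op 6: visible(c) = 16 (pending={}, committed={a=28, c=16, e=10})

Answer: 16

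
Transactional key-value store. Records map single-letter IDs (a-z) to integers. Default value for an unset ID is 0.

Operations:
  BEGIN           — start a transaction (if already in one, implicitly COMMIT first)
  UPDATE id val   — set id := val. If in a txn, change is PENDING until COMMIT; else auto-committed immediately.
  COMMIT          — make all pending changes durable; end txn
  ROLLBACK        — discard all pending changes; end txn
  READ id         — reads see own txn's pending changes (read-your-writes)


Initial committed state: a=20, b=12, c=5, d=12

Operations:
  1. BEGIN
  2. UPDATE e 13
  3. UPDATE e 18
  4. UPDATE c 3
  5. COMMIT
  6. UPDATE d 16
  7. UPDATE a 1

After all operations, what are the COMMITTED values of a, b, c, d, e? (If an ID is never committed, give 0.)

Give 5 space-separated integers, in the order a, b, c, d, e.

Answer: 1 12 3 16 18

Derivation:
Initial committed: {a=20, b=12, c=5, d=12}
Op 1: BEGIN: in_txn=True, pending={}
Op 2: UPDATE e=13 (pending; pending now {e=13})
Op 3: UPDATE e=18 (pending; pending now {e=18})
Op 4: UPDATE c=3 (pending; pending now {c=3, e=18})
Op 5: COMMIT: merged ['c', 'e'] into committed; committed now {a=20, b=12, c=3, d=12, e=18}
Op 6: UPDATE d=16 (auto-commit; committed d=16)
Op 7: UPDATE a=1 (auto-commit; committed a=1)
Final committed: {a=1, b=12, c=3, d=16, e=18}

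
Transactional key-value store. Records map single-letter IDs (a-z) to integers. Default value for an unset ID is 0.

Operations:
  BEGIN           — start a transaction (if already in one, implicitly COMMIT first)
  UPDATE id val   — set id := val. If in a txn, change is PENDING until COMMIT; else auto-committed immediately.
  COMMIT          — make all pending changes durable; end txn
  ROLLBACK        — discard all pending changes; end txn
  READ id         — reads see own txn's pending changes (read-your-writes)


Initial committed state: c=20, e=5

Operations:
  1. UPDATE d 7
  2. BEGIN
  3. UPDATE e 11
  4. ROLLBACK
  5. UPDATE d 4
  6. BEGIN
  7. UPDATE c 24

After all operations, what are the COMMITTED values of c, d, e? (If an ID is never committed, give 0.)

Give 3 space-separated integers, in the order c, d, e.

Answer: 20 4 5

Derivation:
Initial committed: {c=20, e=5}
Op 1: UPDATE d=7 (auto-commit; committed d=7)
Op 2: BEGIN: in_txn=True, pending={}
Op 3: UPDATE e=11 (pending; pending now {e=11})
Op 4: ROLLBACK: discarded pending ['e']; in_txn=False
Op 5: UPDATE d=4 (auto-commit; committed d=4)
Op 6: BEGIN: in_txn=True, pending={}
Op 7: UPDATE c=24 (pending; pending now {c=24})
Final committed: {c=20, d=4, e=5}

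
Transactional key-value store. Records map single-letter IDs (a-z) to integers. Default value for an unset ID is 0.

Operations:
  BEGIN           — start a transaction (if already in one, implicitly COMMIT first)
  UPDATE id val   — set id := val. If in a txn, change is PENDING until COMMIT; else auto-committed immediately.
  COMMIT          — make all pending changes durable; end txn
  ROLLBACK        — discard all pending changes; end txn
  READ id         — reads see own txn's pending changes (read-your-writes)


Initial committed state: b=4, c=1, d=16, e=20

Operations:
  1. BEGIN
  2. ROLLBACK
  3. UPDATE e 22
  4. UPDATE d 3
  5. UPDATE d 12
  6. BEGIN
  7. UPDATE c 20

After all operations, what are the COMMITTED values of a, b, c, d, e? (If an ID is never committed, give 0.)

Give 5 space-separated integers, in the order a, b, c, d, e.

Answer: 0 4 1 12 22

Derivation:
Initial committed: {b=4, c=1, d=16, e=20}
Op 1: BEGIN: in_txn=True, pending={}
Op 2: ROLLBACK: discarded pending []; in_txn=False
Op 3: UPDATE e=22 (auto-commit; committed e=22)
Op 4: UPDATE d=3 (auto-commit; committed d=3)
Op 5: UPDATE d=12 (auto-commit; committed d=12)
Op 6: BEGIN: in_txn=True, pending={}
Op 7: UPDATE c=20 (pending; pending now {c=20})
Final committed: {b=4, c=1, d=12, e=22}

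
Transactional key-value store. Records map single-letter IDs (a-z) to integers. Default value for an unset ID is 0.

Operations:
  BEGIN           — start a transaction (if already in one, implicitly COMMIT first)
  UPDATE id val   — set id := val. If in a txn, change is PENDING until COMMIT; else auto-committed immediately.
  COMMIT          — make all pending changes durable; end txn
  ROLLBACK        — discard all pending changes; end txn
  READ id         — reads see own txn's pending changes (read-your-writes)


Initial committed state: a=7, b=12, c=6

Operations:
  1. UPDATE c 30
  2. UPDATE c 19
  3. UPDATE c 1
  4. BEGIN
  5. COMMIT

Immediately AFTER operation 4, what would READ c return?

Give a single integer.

Initial committed: {a=7, b=12, c=6}
Op 1: UPDATE c=30 (auto-commit; committed c=30)
Op 2: UPDATE c=19 (auto-commit; committed c=19)
Op 3: UPDATE c=1 (auto-commit; committed c=1)
Op 4: BEGIN: in_txn=True, pending={}
After op 4: visible(c) = 1 (pending={}, committed={a=7, b=12, c=1})

Answer: 1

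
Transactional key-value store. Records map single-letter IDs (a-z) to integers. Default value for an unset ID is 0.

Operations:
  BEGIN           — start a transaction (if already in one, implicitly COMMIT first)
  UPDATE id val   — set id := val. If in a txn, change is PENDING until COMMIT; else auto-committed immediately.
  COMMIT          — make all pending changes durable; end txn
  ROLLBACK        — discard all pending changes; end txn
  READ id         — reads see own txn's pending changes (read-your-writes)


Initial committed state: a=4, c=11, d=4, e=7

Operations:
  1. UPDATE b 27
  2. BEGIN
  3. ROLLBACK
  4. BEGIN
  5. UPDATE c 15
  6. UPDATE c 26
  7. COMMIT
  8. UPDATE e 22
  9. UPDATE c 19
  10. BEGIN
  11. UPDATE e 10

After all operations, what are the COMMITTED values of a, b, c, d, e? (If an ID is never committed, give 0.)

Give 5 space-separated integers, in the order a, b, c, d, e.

Initial committed: {a=4, c=11, d=4, e=7}
Op 1: UPDATE b=27 (auto-commit; committed b=27)
Op 2: BEGIN: in_txn=True, pending={}
Op 3: ROLLBACK: discarded pending []; in_txn=False
Op 4: BEGIN: in_txn=True, pending={}
Op 5: UPDATE c=15 (pending; pending now {c=15})
Op 6: UPDATE c=26 (pending; pending now {c=26})
Op 7: COMMIT: merged ['c'] into committed; committed now {a=4, b=27, c=26, d=4, e=7}
Op 8: UPDATE e=22 (auto-commit; committed e=22)
Op 9: UPDATE c=19 (auto-commit; committed c=19)
Op 10: BEGIN: in_txn=True, pending={}
Op 11: UPDATE e=10 (pending; pending now {e=10})
Final committed: {a=4, b=27, c=19, d=4, e=22}

Answer: 4 27 19 4 22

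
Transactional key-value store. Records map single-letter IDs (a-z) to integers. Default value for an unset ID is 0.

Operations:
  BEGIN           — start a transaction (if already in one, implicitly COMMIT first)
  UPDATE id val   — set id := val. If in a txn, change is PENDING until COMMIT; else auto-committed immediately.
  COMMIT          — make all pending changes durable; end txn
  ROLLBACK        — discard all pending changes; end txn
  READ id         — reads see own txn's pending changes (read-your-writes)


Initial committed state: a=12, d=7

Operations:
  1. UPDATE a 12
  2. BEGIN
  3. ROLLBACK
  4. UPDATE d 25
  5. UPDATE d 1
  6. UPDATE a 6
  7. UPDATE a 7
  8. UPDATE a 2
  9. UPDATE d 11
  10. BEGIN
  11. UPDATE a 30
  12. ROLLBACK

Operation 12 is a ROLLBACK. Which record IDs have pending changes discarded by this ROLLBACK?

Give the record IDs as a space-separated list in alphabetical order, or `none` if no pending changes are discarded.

Answer: a

Derivation:
Initial committed: {a=12, d=7}
Op 1: UPDATE a=12 (auto-commit; committed a=12)
Op 2: BEGIN: in_txn=True, pending={}
Op 3: ROLLBACK: discarded pending []; in_txn=False
Op 4: UPDATE d=25 (auto-commit; committed d=25)
Op 5: UPDATE d=1 (auto-commit; committed d=1)
Op 6: UPDATE a=6 (auto-commit; committed a=6)
Op 7: UPDATE a=7 (auto-commit; committed a=7)
Op 8: UPDATE a=2 (auto-commit; committed a=2)
Op 9: UPDATE d=11 (auto-commit; committed d=11)
Op 10: BEGIN: in_txn=True, pending={}
Op 11: UPDATE a=30 (pending; pending now {a=30})
Op 12: ROLLBACK: discarded pending ['a']; in_txn=False
ROLLBACK at op 12 discards: ['a']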